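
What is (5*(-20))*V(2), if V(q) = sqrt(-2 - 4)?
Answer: -100*I*sqrt(6) ≈ -244.95*I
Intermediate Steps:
V(q) = I*sqrt(6) (V(q) = sqrt(-6) = I*sqrt(6))
(5*(-20))*V(2) = (5*(-20))*(I*sqrt(6)) = -100*I*sqrt(6)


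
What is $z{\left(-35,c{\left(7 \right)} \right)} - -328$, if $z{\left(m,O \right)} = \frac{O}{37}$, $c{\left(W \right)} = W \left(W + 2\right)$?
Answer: $\frac{12199}{37} \approx 329.7$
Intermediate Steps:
$c{\left(W \right)} = W \left(2 + W\right)$
$z{\left(m,O \right)} = \frac{O}{37}$ ($z{\left(m,O \right)} = O \frac{1}{37} = \frac{O}{37}$)
$z{\left(-35,c{\left(7 \right)} \right)} - -328 = \frac{7 \left(2 + 7\right)}{37} - -328 = \frac{7 \cdot 9}{37} + 328 = \frac{1}{37} \cdot 63 + 328 = \frac{63}{37} + 328 = \frac{12199}{37}$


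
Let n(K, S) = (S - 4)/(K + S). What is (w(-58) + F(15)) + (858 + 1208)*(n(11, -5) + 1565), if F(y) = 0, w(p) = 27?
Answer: 3230218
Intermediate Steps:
n(K, S) = (-4 + S)/(K + S)
(w(-58) + F(15)) + (858 + 1208)*(n(11, -5) + 1565) = (27 + 0) + (858 + 1208)*((-4 - 5)/(11 - 5) + 1565) = 27 + 2066*(-9/6 + 1565) = 27 + 2066*((⅙)*(-9) + 1565) = 27 + 2066*(-3/2 + 1565) = 27 + 2066*(3127/2) = 27 + 3230191 = 3230218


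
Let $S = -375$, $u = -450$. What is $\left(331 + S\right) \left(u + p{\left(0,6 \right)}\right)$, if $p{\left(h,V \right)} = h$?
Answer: $19800$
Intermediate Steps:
$\left(331 + S\right) \left(u + p{\left(0,6 \right)}\right) = \left(331 - 375\right) \left(-450 + 0\right) = \left(-44\right) \left(-450\right) = 19800$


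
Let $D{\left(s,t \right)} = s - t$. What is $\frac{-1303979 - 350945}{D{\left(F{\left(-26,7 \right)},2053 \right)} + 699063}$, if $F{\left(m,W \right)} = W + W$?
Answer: $- \frac{413731}{174256} \approx -2.3743$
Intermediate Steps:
$F{\left(m,W \right)} = 2 W$
$\frac{-1303979 - 350945}{D{\left(F{\left(-26,7 \right)},2053 \right)} + 699063} = \frac{-1303979 - 350945}{\left(2 \cdot 7 - 2053\right) + 699063} = - \frac{1654924}{\left(14 - 2053\right) + 699063} = - \frac{1654924}{-2039 + 699063} = - \frac{1654924}{697024} = \left(-1654924\right) \frac{1}{697024} = - \frac{413731}{174256}$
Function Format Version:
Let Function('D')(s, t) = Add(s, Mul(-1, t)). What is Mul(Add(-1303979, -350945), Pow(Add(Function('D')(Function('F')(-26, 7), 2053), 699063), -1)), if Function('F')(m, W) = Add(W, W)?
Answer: Rational(-413731, 174256) ≈ -2.3743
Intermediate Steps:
Function('F')(m, W) = Mul(2, W)
Mul(Add(-1303979, -350945), Pow(Add(Function('D')(Function('F')(-26, 7), 2053), 699063), -1)) = Mul(Add(-1303979, -350945), Pow(Add(Add(Mul(2, 7), Mul(-1, 2053)), 699063), -1)) = Mul(-1654924, Pow(Add(Add(14, -2053), 699063), -1)) = Mul(-1654924, Pow(Add(-2039, 699063), -1)) = Mul(-1654924, Pow(697024, -1)) = Mul(-1654924, Rational(1, 697024)) = Rational(-413731, 174256)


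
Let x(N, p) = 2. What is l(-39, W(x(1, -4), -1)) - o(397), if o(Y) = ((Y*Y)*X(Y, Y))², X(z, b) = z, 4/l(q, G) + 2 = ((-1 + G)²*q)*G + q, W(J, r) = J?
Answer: -465897094424285955/119 ≈ -3.9151e+15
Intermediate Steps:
l(q, G) = 4/(-2 + q + G*q*(-1 + G)²) (l(q, G) = 4/(-2 + (((-1 + G)²*q)*G + q)) = 4/(-2 + ((q*(-1 + G)²)*G + q)) = 4/(-2 + (G*q*(-1 + G)² + q)) = 4/(-2 + (q + G*q*(-1 + G)²)) = 4/(-2 + q + G*q*(-1 + G)²))
o(Y) = Y⁶ (o(Y) = ((Y*Y)*Y)² = (Y²*Y)² = (Y³)² = Y⁶)
l(-39, W(x(1, -4), -1)) - o(397) = 4/(-2 - 39 + 2*(-39)*(-1 + 2)²) - 1*397⁶ = 4/(-2 - 39 + 2*(-39)*1²) - 1*3915101633817529 = 4/(-2 - 39 + 2*(-39)*1) - 3915101633817529 = 4/(-2 - 39 - 78) - 3915101633817529 = 4/(-119) - 3915101633817529 = 4*(-1/119) - 3915101633817529 = -4/119 - 3915101633817529 = -465897094424285955/119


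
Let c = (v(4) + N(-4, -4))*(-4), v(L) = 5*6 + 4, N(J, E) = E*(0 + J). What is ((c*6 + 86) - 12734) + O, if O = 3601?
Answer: -10247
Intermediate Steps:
N(J, E) = E*J
v(L) = 34 (v(L) = 30 + 4 = 34)
c = -200 (c = (34 - 4*(-4))*(-4) = (34 + 16)*(-4) = 50*(-4) = -200)
((c*6 + 86) - 12734) + O = ((-200*6 + 86) - 12734) + 3601 = ((-1200 + 86) - 12734) + 3601 = (-1114 - 12734) + 3601 = -13848 + 3601 = -10247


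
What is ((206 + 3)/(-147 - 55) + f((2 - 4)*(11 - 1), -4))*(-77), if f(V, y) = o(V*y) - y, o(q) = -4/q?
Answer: -453453/2020 ≈ -224.48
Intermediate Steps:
f(V, y) = -y - 4/(V*y) (f(V, y) = -4*1/(V*y) - y = -4/(V*y) - y = -y - 4/(V*y))
((206 + 3)/(-147 - 55) + f((2 - 4)*(11 - 1), -4))*(-77) = ((206 + 3)/(-147 - 55) + (-1*(-4) - 4/((2 - 4)*(11 - 1)*(-4))))*(-77) = (209/(-202) + (4 - 4*(-¼)/(-2*10)))*(-77) = (209*(-1/202) + (4 - 4*(-¼)/(-20)))*(-77) = (-209/202 + (4 - 4*(-1/20)*(-¼)))*(-77) = (-209/202 + (4 - 1/20))*(-77) = (-209/202 + 79/20)*(-77) = (5889/2020)*(-77) = -453453/2020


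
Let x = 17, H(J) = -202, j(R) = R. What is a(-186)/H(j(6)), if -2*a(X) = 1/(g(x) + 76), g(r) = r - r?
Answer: 1/30704 ≈ 3.2569e-5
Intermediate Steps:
g(r) = 0
a(X) = -1/152 (a(X) = -1/(2*(0 + 76)) = -½/76 = -½*1/76 = -1/152)
a(-186)/H(j(6)) = -1/152/(-202) = -1/152*(-1/202) = 1/30704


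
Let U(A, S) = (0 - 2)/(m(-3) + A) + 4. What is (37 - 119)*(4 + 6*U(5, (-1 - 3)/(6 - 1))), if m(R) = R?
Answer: -1804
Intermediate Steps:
U(A, S) = 4 - 2/(-3 + A) (U(A, S) = (0 - 2)/(-3 + A) + 4 = -2/(-3 + A) + 4 = 4 - 2/(-3 + A))
(37 - 119)*(4 + 6*U(5, (-1 - 3)/(6 - 1))) = (37 - 119)*(4 + 6*(2*(-7 + 2*5)/(-3 + 5))) = -82*(4 + 6*(2*(-7 + 10)/2)) = -82*(4 + 6*(2*(½)*3)) = -82*(4 + 6*3) = -82*(4 + 18) = -82*22 = -1804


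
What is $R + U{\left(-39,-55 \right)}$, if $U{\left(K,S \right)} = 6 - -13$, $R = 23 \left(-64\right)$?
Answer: $-1453$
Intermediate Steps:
$R = -1472$
$U{\left(K,S \right)} = 19$ ($U{\left(K,S \right)} = 6 + 13 = 19$)
$R + U{\left(-39,-55 \right)} = -1472 + 19 = -1453$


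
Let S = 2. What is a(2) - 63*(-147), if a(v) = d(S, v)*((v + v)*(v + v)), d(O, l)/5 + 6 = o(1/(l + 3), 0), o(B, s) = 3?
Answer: 9021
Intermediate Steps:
d(O, l) = -15 (d(O, l) = -30 + 5*3 = -30 + 15 = -15)
a(v) = -60*v**2 (a(v) = -15*(v + v)*(v + v) = -15*2*v*2*v = -60*v**2)
a(2) - 63*(-147) = -60*2**2 - 63*(-147) = -60*4 + 9261 = -240 + 9261 = 9021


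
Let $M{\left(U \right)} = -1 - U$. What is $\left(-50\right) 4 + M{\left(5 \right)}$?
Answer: $-206$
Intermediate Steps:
$\left(-50\right) 4 + M{\left(5 \right)} = \left(-50\right) 4 - 6 = -200 - 6 = -206$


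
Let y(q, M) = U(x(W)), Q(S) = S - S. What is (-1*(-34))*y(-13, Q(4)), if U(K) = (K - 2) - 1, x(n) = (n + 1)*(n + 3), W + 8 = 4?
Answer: 0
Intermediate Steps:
W = -4 (W = -8 + 4 = -4)
x(n) = (1 + n)*(3 + n)
Q(S) = 0
U(K) = -3 + K (U(K) = (-2 + K) - 1 = -3 + K)
y(q, M) = 0 (y(q, M) = -3 + (3 + (-4)² + 4*(-4)) = -3 + (3 + 16 - 16) = -3 + 3 = 0)
(-1*(-34))*y(-13, Q(4)) = -1*(-34)*0 = 34*0 = 0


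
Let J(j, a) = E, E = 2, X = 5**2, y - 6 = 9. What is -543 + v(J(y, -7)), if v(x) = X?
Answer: -518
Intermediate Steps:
y = 15 (y = 6 + 9 = 15)
X = 25
J(j, a) = 2
v(x) = 25
-543 + v(J(y, -7)) = -543 + 25 = -518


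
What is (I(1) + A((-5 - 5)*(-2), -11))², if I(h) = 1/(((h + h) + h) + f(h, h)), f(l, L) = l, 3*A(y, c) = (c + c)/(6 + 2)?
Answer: 4/9 ≈ 0.44444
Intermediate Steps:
A(y, c) = c/12 (A(y, c) = ((c + c)/(6 + 2))/3 = ((2*c)/8)/3 = ((2*c)*(⅛))/3 = (c/4)/3 = c/12)
I(h) = 1/(4*h) (I(h) = 1/(((h + h) + h) + h) = 1/((2*h + h) + h) = 1/(3*h + h) = 1/(4*h))
(I(1) + A((-5 - 5)*(-2), -11))² = ((¼)/1 + (1/12)*(-11))² = ((¼)*1 - 11/12)² = (¼ - 11/12)² = (-⅔)² = 4/9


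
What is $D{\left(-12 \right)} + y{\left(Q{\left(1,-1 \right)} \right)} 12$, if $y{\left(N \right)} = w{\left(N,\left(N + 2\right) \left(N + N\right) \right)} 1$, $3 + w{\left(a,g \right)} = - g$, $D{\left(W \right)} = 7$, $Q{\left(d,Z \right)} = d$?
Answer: $-101$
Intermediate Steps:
$w{\left(a,g \right)} = -3 - g$
$y{\left(N \right)} = -3 - 2 N \left(2 + N\right)$ ($y{\left(N \right)} = \left(-3 - \left(N + 2\right) \left(N + N\right)\right) 1 = \left(-3 - \left(2 + N\right) 2 N\right) 1 = \left(-3 - 2 N \left(2 + N\right)\right) 1 = -3 - 2 N \left(2 + N\right)$)
$D{\left(-12 \right)} + y{\left(Q{\left(1,-1 \right)} \right)} 12 = 7 + \left(-3 - 2 \left(2 + 1\right)\right) 12 = 7 + \left(-3 - 2 \cdot 3\right) 12 = 7 + \left(-3 - 6\right) 12 = 7 - 108 = -101$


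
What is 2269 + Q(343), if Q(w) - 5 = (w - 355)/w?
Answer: 779970/343 ≈ 2274.0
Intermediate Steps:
Q(w) = 5 + (-355 + w)/w (Q(w) = 5 + (w - 355)/w = 5 + (-355 + w)/w)
2269 + Q(343) = 2269 + (6 - 355/343) = 2269 + 1703/343 = 779970/343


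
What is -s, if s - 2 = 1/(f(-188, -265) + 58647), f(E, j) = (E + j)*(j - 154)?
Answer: -496909/248454 ≈ -2.0000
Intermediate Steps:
f(E, j) = (-154 + j)*(E + j) (f(E, j) = (E + j)*(-154 + j) = (-154 + j)*(E + j))
s = 496909/248454 (s = 2 + 1/(((-265)**2 - 154*(-188) - 154*(-265) - 188*(-265)) + 58647) = 2 + 1/((70225 + 28952 + 40810 + 49820) + 58647) = 2 + 1/(189807 + 58647) = 2 + 1/248454 = 496909/248454 ≈ 2.0000)
-s = -1*496909/248454 = -496909/248454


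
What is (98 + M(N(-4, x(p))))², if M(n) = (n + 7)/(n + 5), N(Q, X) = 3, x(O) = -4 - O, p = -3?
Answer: 157609/16 ≈ 9850.6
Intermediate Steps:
M(n) = (7 + n)/(5 + n)
(98 + M(N(-4, x(p))))² = (98 + (7 + 3)/(5 + 3))² = (98 + 10/8)² = (98 + (⅛)*10)² = (98 + 5/4)² = (397/4)² = 157609/16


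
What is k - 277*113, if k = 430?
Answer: -30871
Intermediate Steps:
k - 277*113 = 430 - 277*113 = 430 - 31301 = -30871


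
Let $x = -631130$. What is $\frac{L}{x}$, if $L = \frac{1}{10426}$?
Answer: $- \frac{1}{6580161380} \approx -1.5197 \cdot 10^{-10}$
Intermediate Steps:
$L = \frac{1}{10426} \approx 9.5914 \cdot 10^{-5}$
$\frac{L}{x} = \frac{1}{10426 \left(-631130\right)} = \frac{1}{10426} \left(- \frac{1}{631130}\right) = - \frac{1}{6580161380}$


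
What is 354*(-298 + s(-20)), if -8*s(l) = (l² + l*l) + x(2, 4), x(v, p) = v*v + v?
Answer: -282315/2 ≈ -1.4116e+5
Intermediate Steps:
x(v, p) = v + v² (x(v, p) = v² + v = v + v²)
s(l) = -¾ - l²/4 (s(l) = -((l² + l*l) + 2*(1 + 2))/8 = -((l² + l²) + 2*3)/8 = -(2*l² + 6)/8 = -(6 + 2*l²)/8 = -¾ - l²/4)
354*(-298 + s(-20)) = 354*(-298 + (-¾ - ¼*(-20)²)) = 354*(-298 + (-¾ - ¼*400)) = 354*(-298 + (-¾ - 100)) = 354*(-298 - 403/4) = 354*(-1595/4) = -282315/2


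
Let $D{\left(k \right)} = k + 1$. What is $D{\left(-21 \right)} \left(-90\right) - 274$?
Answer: $1526$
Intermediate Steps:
$D{\left(k \right)} = 1 + k$
$D{\left(-21 \right)} \left(-90\right) - 274 = \left(1 - 21\right) \left(-90\right) - 274 = \left(-20\right) \left(-90\right) - 274 = 1800 - 274 = 1526$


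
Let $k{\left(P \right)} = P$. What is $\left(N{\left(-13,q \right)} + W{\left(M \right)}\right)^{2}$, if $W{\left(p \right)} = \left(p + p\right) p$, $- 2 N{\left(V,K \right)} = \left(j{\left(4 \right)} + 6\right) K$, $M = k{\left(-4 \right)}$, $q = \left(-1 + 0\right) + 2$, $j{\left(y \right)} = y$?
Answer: $729$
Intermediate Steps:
$q = 1$ ($q = -1 + 2 = 1$)
$M = -4$
$N{\left(V,K \right)} = - 5 K$ ($N{\left(V,K \right)} = - \frac{\left(4 + 6\right) K}{2} = - \frac{10 K}{2} = - 5 K$)
$W{\left(p \right)} = 2 p^{2}$ ($W{\left(p \right)} = 2 p p = 2 p^{2}$)
$\left(N{\left(-13,q \right)} + W{\left(M \right)}\right)^{2} = \left(\left(-5\right) 1 + 2 \left(-4\right)^{2}\right)^{2} = \left(-5 + 2 \cdot 16\right)^{2} = \left(-5 + 32\right)^{2} = 27^{2} = 729$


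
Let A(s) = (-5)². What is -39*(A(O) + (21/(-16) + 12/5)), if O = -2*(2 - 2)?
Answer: -81393/80 ≈ -1017.4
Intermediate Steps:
O = 0 (O = -2*0 = 0)
A(s) = 25
-39*(A(O) + (21/(-16) + 12/5)) = -39*(25 + (21/(-16) + 12/5)) = -39*(25 + (21*(-1/16) + 12*(⅕))) = -39*(25 + (-21/16 + 12/5)) = -39*(25 + 87/80) = -39*2087/80 = -81393/80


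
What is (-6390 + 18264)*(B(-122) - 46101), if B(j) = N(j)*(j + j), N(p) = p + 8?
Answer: -217116090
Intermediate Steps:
N(p) = 8 + p
B(j) = 2*j*(8 + j) (B(j) = (8 + j)*(j + j) = (8 + j)*(2*j) = 2*j*(8 + j))
(-6390 + 18264)*(B(-122) - 46101) = (-6390 + 18264)*(2*(-122)*(8 - 122) - 46101) = 11874*(2*(-122)*(-114) - 46101) = 11874*(27816 - 46101) = 11874*(-18285) = -217116090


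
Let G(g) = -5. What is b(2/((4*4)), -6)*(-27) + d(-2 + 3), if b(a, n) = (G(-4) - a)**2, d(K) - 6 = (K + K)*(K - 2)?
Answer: -45131/64 ≈ -705.17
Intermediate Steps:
d(K) = 6 + 2*K*(-2 + K) (d(K) = 6 + (K + K)*(K - 2) = 6 + (2*K)*(-2 + K) = 6 + 2*K*(-2 + K))
b(a, n) = (-5 - a)**2
b(2/((4*4)), -6)*(-27) + d(-2 + 3) = (5 + 2/((4*4)))**2*(-27) + (6 - 4*(-2 + 3) + 2*(-2 + 3)**2) = (5 + 2/16)**2*(-27) + (6 - 4*1 + 2*1**2) = (5 + 2*(1/16))**2*(-27) + (6 - 4 + 2*1) = (5 + 1/8)**2*(-27) + (6 - 4 + 2) = (41/8)**2*(-27) + 4 = (1681/64)*(-27) + 4 = -45387/64 + 4 = -45131/64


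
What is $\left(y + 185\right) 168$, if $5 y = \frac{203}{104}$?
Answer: $\frac{2024463}{65} \approx 31146.0$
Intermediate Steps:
$y = \frac{203}{520}$ ($y = \frac{203 \cdot \frac{1}{104}}{5} = \frac{1}{5} \cdot \frac{203}{104} = \frac{203}{520} \approx 0.39038$)
$\left(y + 185\right) 168 = \left(\frac{203}{520} + 185\right) 168 = \frac{96403}{520} \cdot 168 = \frac{2024463}{65}$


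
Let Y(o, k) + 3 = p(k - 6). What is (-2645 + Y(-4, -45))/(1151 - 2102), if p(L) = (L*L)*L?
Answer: 135299/951 ≈ 142.27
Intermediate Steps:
p(L) = L³ (p(L) = L²*L = L³)
Y(o, k) = -3 + (-6 + k)³ (Y(o, k) = -3 + (k - 6)³ = -3 + (-6 + k)³)
(-2645 + Y(-4, -45))/(1151 - 2102) = (-2645 + (-3 + (-6 - 45)³))/(1151 - 2102) = (-2645 + (-3 + (-51)³))/(-951) = (-2645 + (-3 - 132651))*(-1/951) = (-2645 - 132654)*(-1/951) = -135299*(-1/951) = 135299/951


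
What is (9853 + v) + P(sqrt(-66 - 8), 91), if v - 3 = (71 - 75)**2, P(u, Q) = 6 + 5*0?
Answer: 9878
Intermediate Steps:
P(u, Q) = 6 (P(u, Q) = 6 + 0 = 6)
v = 19 (v = 3 + (71 - 75)**2 = 3 + (-4)**2 = 3 + 16 = 19)
(9853 + v) + P(sqrt(-66 - 8), 91) = (9853 + 19) + 6 = 9872 + 6 = 9878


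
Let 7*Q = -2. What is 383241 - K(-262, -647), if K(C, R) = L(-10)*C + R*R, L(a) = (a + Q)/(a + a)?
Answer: -1233164/35 ≈ -35233.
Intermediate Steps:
Q = -2/7 (Q = (1/7)*(-2) = -2/7 ≈ -0.28571)
L(a) = (-2/7 + a)/(2*a) (L(a) = (a - 2/7)/(a + a) = (-2/7 + a)/((2*a)) = (-2/7 + a)*(1/(2*a)) = (-2/7 + a)/(2*a))
K(C, R) = R**2 + 18*C/35 (K(C, R) = ((1/14)*(-2 + 7*(-10))/(-10))*C + R*R = ((1/14)*(-1/10)*(-2 - 70))*C + R**2 = ((1/14)*(-1/10)*(-72))*C + R**2 = 18*C/35 + R**2 = R**2 + 18*C/35)
383241 - K(-262, -647) = 383241 - ((-647)**2 + (18/35)*(-262)) = 383241 - (418609 - 4716/35) = 383241 - 1*14646599/35 = 383241 - 14646599/35 = -1233164/35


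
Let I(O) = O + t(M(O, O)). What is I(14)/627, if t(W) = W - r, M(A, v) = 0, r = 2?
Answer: 4/209 ≈ 0.019139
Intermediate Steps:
t(W) = -2 + W (t(W) = W - 1*2 = W - 2 = -2 + W)
I(O) = -2 + O (I(O) = O + (-2 + 0) = O - 2 = -2 + O)
I(14)/627 = (-2 + 14)/627 = 12*(1/627) = 4/209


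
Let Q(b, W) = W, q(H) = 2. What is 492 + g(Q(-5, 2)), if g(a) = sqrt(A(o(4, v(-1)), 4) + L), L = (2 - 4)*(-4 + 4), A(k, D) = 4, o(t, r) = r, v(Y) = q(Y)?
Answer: 494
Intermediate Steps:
v(Y) = 2
L = 0 (L = -2*0 = 0)
g(a) = 2 (g(a) = sqrt(4 + 0) = sqrt(4) = 2)
492 + g(Q(-5, 2)) = 492 + 2 = 494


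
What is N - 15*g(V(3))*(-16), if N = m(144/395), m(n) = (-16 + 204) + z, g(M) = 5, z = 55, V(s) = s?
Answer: 1443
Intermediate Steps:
m(n) = 243 (m(n) = (-16 + 204) + 55 = 188 + 55 = 243)
N = 243
N - 15*g(V(3))*(-16) = 243 - 15*5*(-16) = 243 - 75*(-16) = 243 + 1200 = 1443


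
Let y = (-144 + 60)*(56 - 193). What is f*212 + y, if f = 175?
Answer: 48608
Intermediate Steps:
y = 11508 (y = -84*(-137) = 11508)
f*212 + y = 175*212 + 11508 = 37100 + 11508 = 48608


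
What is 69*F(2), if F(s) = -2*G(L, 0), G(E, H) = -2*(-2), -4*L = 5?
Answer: -552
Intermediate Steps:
L = -5/4 (L = -¼*5 = -5/4 ≈ -1.2500)
G(E, H) = 4
F(s) = -8 (F(s) = -2*4 = -8)
69*F(2) = 69*(-8) = -552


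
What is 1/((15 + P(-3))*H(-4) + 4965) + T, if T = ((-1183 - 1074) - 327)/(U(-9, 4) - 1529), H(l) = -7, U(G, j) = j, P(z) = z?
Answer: 12614029/7443525 ≈ 1.6946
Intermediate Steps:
T = 2584/1525 (T = ((-1183 - 1074) - 327)/(4 - 1529) = (-2257 - 327)/(-1525) = -2584*(-1/1525) = 2584/1525 ≈ 1.6944)
1/((15 + P(-3))*H(-4) + 4965) + T = 1/((15 - 3)*(-7) + 4965) + 2584/1525 = 1/(12*(-7) + 4965) + 2584/1525 = 1/(-84 + 4965) + 2584/1525 = 1/4881 + 2584/1525 = 12614029/7443525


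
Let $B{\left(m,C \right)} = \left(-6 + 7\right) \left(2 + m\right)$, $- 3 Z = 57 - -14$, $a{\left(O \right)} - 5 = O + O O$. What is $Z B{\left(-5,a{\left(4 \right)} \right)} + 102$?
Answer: $173$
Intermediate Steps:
$a{\left(O \right)} = 5 + O + O^{2}$ ($a{\left(O \right)} = 5 + \left(O + O O\right) = 5 + \left(O + O^{2}\right) = 5 + O + O^{2}$)
$Z = - \frac{71}{3}$ ($Z = - \frac{57 - -14}{3} = - \frac{57 + 14}{3} = \left(- \frac{1}{3}\right) 71 = - \frac{71}{3} \approx -23.667$)
$B{\left(m,C \right)} = 2 + m$ ($B{\left(m,C \right)} = 1 \left(2 + m\right) = 2 + m$)
$Z B{\left(-5,a{\left(4 \right)} \right)} + 102 = - \frac{71 \left(2 - 5\right)}{3} + 102 = \left(- \frac{71}{3}\right) \left(-3\right) + 102 = 71 + 102 = 173$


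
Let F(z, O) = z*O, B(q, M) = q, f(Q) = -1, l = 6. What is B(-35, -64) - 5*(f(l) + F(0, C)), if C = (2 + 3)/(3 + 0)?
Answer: -30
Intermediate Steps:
C = 5/3 ≈ 1.6667
F(z, O) = O*z
B(-35, -64) - 5*(f(l) + F(0, C)) = -35 - 5*(-1 + (5/3)*0) = -35 - 5*(-1 + 0) = -35 - 5*(-1) = -35 - 1*(-5) = -35 + 5 = -30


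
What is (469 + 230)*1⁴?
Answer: 699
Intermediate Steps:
(469 + 230)*1⁴ = 699*1 = 699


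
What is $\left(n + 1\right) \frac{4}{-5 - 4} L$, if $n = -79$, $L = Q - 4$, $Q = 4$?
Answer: $0$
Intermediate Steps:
$L = 0$ ($L = 4 - 4 = 0$)
$\left(n + 1\right) \frac{4}{-5 - 4} L = \left(-79 + 1\right) \frac{4}{-5 - 4} \cdot 0 = - 78 \frac{4}{-9} \cdot 0 = - 78 \cdot 4 \left(- \frac{1}{9}\right) 0 = - 78 \left(\left(- \frac{4}{9}\right) 0\right) = \left(-78\right) 0 = 0$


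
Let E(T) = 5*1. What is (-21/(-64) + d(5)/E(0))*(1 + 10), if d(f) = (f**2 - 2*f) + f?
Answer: 3047/64 ≈ 47.609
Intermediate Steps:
E(T) = 5
d(f) = f**2 - f
(-21/(-64) + d(5)/E(0))*(1 + 10) = (-21/(-64) + (5*(-1 + 5))/5)*(1 + 10) = (-21*(-1/64) + (5*4)*(1/5))*11 = (21/64 + 20*(1/5))*11 = (21/64 + 4)*11 = (277/64)*11 = 3047/64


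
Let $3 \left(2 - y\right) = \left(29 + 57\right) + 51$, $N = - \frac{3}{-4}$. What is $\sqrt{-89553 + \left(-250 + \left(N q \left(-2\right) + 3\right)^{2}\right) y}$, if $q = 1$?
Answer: $\frac{i \sqrt{2834445}}{6} \approx 280.6 i$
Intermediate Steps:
$N = \frac{3}{4}$ ($N = \left(-3\right) \left(- \frac{1}{4}\right) = \frac{3}{4} \approx 0.75$)
$y = - \frac{131}{3}$ ($y = 2 - \frac{\left(29 + 57\right) + 51}{3} = 2 - \frac{86 + 51}{3} = 2 - \frac{137}{3} = - \frac{131}{3} \approx -43.667$)
$\sqrt{-89553 + \left(-250 + \left(N q \left(-2\right) + 3\right)^{2}\right) y} = \sqrt{-89553 + \left(-250 + \left(\frac{3}{4} \cdot 1 \left(-2\right) + 3\right)^{2}\right) \left(- \frac{131}{3}\right)} = \sqrt{-89553 + \left(-250 + \left(\frac{3}{4} \left(-2\right) + 3\right)^{2}\right) \left(- \frac{131}{3}\right)} = \sqrt{-89553 + \left(-250 + \left(- \frac{3}{2} + 3\right)^{2}\right) \left(- \frac{131}{3}\right)} = \sqrt{-89553 + \left(-250 + \left(\frac{3}{2}\right)^{2}\right) \left(- \frac{131}{3}\right)} = \sqrt{-89553 + \left(-250 + \frac{9}{4}\right) \left(- \frac{131}{3}\right)} = \sqrt{-89553 - - \frac{129821}{12}} = \sqrt{-89553 + \frac{129821}{12}} = \sqrt{- \frac{944815}{12}} = \frac{i \sqrt{2834445}}{6}$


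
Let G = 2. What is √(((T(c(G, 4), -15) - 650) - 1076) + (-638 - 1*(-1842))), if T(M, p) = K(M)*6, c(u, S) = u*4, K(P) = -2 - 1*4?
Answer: 3*I*√62 ≈ 23.622*I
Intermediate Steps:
K(P) = -6 (K(P) = -2 - 4 = -6)
c(u, S) = 4*u
T(M, p) = -36 (T(M, p) = -6*6 = -36)
√(((T(c(G, 4), -15) - 650) - 1076) + (-638 - 1*(-1842))) = √(((-36 - 650) - 1076) + (-638 - 1*(-1842))) = √((-686 - 1076) + (-638 + 1842)) = √(-1762 + 1204) = √(-558) = 3*I*√62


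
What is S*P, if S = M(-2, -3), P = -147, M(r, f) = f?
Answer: 441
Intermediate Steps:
S = -3
S*P = -3*(-147) = 441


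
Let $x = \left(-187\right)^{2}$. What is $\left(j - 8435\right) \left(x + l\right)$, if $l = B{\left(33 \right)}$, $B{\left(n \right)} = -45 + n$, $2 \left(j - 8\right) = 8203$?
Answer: $- \frac{302413007}{2} \approx -1.5121 \cdot 10^{8}$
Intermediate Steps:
$j = \frac{8219}{2}$ ($j = 8 + \frac{1}{2} \cdot 8203 = 8 + \frac{8203}{2} = \frac{8219}{2} \approx 4109.5$)
$l = -12$ ($l = -45 + 33 = -12$)
$x = 34969$
$\left(j - 8435\right) \left(x + l\right) = \left(\frac{8219}{2} - 8435\right) \left(34969 - 12\right) = \left(- \frac{8651}{2}\right) 34957 = - \frac{302413007}{2}$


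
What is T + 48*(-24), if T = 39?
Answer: -1113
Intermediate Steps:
T + 48*(-24) = 39 + 48*(-24) = 39 - 1152 = -1113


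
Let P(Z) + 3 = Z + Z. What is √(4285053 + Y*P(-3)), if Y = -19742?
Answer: 3*√495859 ≈ 2112.5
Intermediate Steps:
P(Z) = -3 + 2*Z (P(Z) = -3 + (Z + Z) = -3 + 2*Z)
√(4285053 + Y*P(-3)) = √(4285053 - 19742*(-3 + 2*(-3))) = √(4285053 - 19742*(-3 - 6)) = √(4285053 - 19742*(-9)) = √(4285053 + 177678) = √4462731 = 3*√495859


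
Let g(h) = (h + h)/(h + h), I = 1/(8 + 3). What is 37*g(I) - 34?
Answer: 3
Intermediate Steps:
I = 1/11 ≈ 0.090909
g(h) = 1 (g(h) = (2*h)/((2*h)) = (2*h)*(1/(2*h)) = 1)
37*g(I) - 34 = 37*1 - 34 = 37 - 34 = 3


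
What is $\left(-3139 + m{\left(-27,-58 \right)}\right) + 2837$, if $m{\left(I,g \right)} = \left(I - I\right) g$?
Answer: $-302$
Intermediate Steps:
$m{\left(I,g \right)} = 0$ ($m{\left(I,g \right)} = 0 g = 0$)
$\left(-3139 + m{\left(-27,-58 \right)}\right) + 2837 = \left(-3139 + 0\right) + 2837 = -3139 + 2837 = -302$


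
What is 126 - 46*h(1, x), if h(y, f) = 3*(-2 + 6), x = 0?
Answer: -426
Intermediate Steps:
h(y, f) = 12 (h(y, f) = 3*4 = 12)
126 - 46*h(1, x) = 126 - 46*12 = 126 - 552 = -426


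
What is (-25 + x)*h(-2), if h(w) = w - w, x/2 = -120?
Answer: 0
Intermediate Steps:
x = -240 (x = 2*(-120) = -240)
h(w) = 0
(-25 + x)*h(-2) = (-25 - 240)*0 = -265*0 = 0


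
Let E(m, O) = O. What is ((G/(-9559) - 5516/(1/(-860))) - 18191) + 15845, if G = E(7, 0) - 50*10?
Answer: 45323176926/9559 ≈ 4.7414e+6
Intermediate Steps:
G = -500 (G = 0 - 50*10 = 0 - 500 = -500)
((G/(-9559) - 5516/(1/(-860))) - 18191) + 15845 = ((-500/(-9559) - 5516/(1/(-860))) - 18191) + 15845 = ((-500*(-1/9559) - 5516/(-1/860)) - 18191) + 15845 = ((500/9559 - 5516*(-860)) - 18191) + 15845 = ((500/9559 + 4743760) - 18191) + 15845 = (45345602340/9559 - 18191) + 15845 = 45171714571/9559 + 15845 = 45323176926/9559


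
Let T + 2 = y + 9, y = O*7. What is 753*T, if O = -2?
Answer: -5271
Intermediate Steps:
y = -14 (y = -2*7 = -14)
T = -7 (T = -2 + (-14 + 9) = -2 - 5 = -7)
753*T = 753*(-7) = -5271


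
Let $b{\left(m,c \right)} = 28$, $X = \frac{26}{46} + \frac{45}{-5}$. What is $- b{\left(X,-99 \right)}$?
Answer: $-28$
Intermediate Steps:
$X = - \frac{194}{23}$ ($X = 26 \cdot \frac{1}{46} + 45 \left(- \frac{1}{5}\right) = \frac{13}{23} - 9 = - \frac{194}{23} \approx -8.4348$)
$- b{\left(X,-99 \right)} = \left(-1\right) 28 = -28$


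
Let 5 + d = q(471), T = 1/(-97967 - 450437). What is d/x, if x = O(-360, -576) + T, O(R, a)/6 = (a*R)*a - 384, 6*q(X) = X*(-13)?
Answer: 562388302/393007400211457 ≈ 1.4310e-6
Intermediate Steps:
q(X) = -13*X/6 (q(X) = (X*(-13))/6 = (-13*X)/6 = -13*X/6)
T = -1/548404 (T = 1/(-548404) = -1/548404 ≈ -1.8235e-6)
O(R, a) = -2304 + 6*R*a² (O(R, a) = 6*((a*R)*a - 384) = 6*((R*a)*a - 384) = 6*(R*a² - 384) = 6*(-384 + R*a²) = -2304 + 6*R*a²)
x = -393007400211457/548404 (x = (-2304 + 6*(-360)*(-576)²) - 1/548404 = (-2304 + 6*(-360)*331776) - 1/548404 = (-2304 - 716636160) - 1/548404 = -716638464 - 1/548404 = -393007400211457/548404 ≈ -7.1664e+8)
d = -2051/2 (d = -5 - 13/6*471 = -5 - 2041/2 = -2051/2 ≈ -1025.5)
d/x = -2051/(2*(-393007400211457/548404)) = -2051/2*(-548404/393007400211457) = 562388302/393007400211457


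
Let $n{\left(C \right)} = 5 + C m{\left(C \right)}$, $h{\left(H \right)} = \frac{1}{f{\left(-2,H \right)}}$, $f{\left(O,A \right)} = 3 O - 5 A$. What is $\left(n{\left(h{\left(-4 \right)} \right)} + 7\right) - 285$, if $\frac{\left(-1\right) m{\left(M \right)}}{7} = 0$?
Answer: $-273$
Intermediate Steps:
$m{\left(M \right)} = 0$ ($m{\left(M \right)} = \left(-7\right) 0 = 0$)
$f{\left(O,A \right)} = - 5 A + 3 O$
$h{\left(H \right)} = \frac{1}{-6 - 5 H}$ ($h{\left(H \right)} = \frac{1}{- 5 H + 3 \left(-2\right)} = \frac{1}{- 5 H - 6} = \frac{1}{-6 - 5 H}$)
$n{\left(C \right)} = 5$ ($n{\left(C \right)} = 5 + C 0 = 5 + 0 = 5$)
$\left(n{\left(h{\left(-4 \right)} \right)} + 7\right) - 285 = \left(5 + 7\right) - 285 = 12 - 285 = -273$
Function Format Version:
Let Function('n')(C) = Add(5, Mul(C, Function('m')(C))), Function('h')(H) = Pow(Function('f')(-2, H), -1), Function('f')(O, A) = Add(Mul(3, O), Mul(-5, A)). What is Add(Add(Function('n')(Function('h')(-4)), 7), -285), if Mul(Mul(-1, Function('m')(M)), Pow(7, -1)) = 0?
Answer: -273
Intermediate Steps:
Function('m')(M) = 0 (Function('m')(M) = Mul(-7, 0) = 0)
Function('f')(O, A) = Add(Mul(-5, A), Mul(3, O))
Function('h')(H) = Pow(Add(-6, Mul(-5, H)), -1) (Function('h')(H) = Pow(Add(Mul(-5, H), Mul(3, -2)), -1) = Pow(Add(Mul(-5, H), -6), -1) = Pow(Add(-6, Mul(-5, H)), -1))
Function('n')(C) = 5 (Function('n')(C) = Add(5, Mul(C, 0)) = Add(5, 0) = 5)
Add(Add(Function('n')(Function('h')(-4)), 7), -285) = Add(Add(5, 7), -285) = Add(12, -285) = -273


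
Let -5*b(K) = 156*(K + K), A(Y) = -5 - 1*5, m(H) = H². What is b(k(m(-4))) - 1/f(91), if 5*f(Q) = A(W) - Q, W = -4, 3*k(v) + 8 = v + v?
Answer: -252071/505 ≈ -499.15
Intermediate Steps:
k(v) = -8/3 + 2*v/3 (k(v) = -8/3 + (v + v)/3 = -8/3 + (2*v)/3 = -8/3 + 2*v/3)
A(Y) = -10 (A(Y) = -5 - 5 = -10)
b(K) = -312*K/5 (b(K) = -156*(K + K)/5 = -156*2*K/5 = -312*K/5)
f(Q) = -2 - Q/5 (f(Q) = (-10 - Q)/5 = -2 - Q/5)
b(k(m(-4))) - 1/f(91) = -312*(-8/3 + (⅔)*(-4)²)/5 - 1/(-2 - ⅕*91) = -312*(-8/3 + (⅔)*16)/5 - 1/(-2 - 91/5) = -312*(-8/3 + 32/3)/5 - 1/(-101/5) = -312/5*8 - 1*(-5/101) = -2496/5 + 5/101 = -252071/505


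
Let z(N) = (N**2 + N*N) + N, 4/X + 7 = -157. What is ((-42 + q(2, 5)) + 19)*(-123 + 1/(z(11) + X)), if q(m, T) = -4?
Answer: 34444305/10372 ≈ 3320.9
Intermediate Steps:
X = -1/41 (X = 4/(-7 - 157) = 4/(-164) = 4*(-1/164) = -1/41 ≈ -0.024390)
z(N) = N + 2*N**2 (z(N) = (N**2 + N**2) + N = 2*N**2 + N = N + 2*N**2)
((-42 + q(2, 5)) + 19)*(-123 + 1/(z(11) + X)) = ((-42 - 4) + 19)*(-123 + 1/(11*(1 + 2*11) - 1/41)) = (-46 + 19)*(-123 + 1/(11*(1 + 22) - 1/41)) = -27*(-123 + 1/(11*23 - 1/41)) = -27*(-123 + 1/(253 - 1/41)) = -27*(-123 + 1/(10372/41)) = -27*(-123 + 41/10372) = -27*(-1275715/10372) = 34444305/10372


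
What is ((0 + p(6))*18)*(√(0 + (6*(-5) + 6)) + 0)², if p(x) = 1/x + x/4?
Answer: -720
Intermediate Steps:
p(x) = 1/x + x/4 (p(x) = 1/x + x*(¼) = 1/x + x/4)
((0 + p(6))*18)*(√(0 + (6*(-5) + 6)) + 0)² = ((0 + (1/6 + (¼)*6))*18)*(√(0 + (6*(-5) + 6)) + 0)² = ((0 + (⅙ + 3/2))*18)*(√(0 + (-30 + 6)) + 0)² = ((0 + 5/3)*18)*(√(0 - 24) + 0)² = ((5/3)*18)*(√(-24) + 0)² = 30*(2*I*√6 + 0)² = 30*(2*I*√6)² = 30*(-24) = -720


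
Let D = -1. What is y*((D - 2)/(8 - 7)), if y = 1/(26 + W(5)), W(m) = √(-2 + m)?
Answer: -78/673 + 3*√3/673 ≈ -0.10818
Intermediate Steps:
y = 1/(26 + √3) (y = 1/(26 + √(-2 + 5)) = 1/(26 + √3) ≈ 0.036059)
y*((D - 2)/(8 - 7)) = (26/673 - √3/673)*((-1 - 2)/(8 - 7)) = (26/673 - √3/673)*(-3/1) = (26/673 - √3/673)*(-3*1) = (26/673 - √3/673)*(-3) = -78/673 + 3*√3/673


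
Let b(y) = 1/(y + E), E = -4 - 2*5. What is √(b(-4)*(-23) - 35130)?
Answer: I*√1264634/6 ≈ 187.43*I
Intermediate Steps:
E = -14 (E = -4 - 10 = -14)
b(y) = 1/(-14 + y) (b(y) = 1/(y - 14) = 1/(-14 + y))
√(b(-4)*(-23) - 35130) = √(-23/(-14 - 4) - 35130) = √(-23/(-18) - 35130) = √(-1/18*(-23) - 35130) = √(23/18 - 35130) = √(-632317/18) = I*√1264634/6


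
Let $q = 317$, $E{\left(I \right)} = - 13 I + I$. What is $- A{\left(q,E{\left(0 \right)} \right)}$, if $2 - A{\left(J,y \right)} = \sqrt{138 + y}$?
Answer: $-2 + \sqrt{138} \approx 9.7473$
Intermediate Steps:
$E{\left(I \right)} = - 12 I$
$A{\left(J,y \right)} = 2 - \sqrt{138 + y}$
$- A{\left(q,E{\left(0 \right)} \right)} = - (2 - \sqrt{138 - 0}) = - (2 - \sqrt{138 + 0}) = - (2 - \sqrt{138}) = -2 + \sqrt{138}$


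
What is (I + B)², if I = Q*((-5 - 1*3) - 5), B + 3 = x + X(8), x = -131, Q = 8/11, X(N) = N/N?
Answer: 2455489/121 ≈ 20293.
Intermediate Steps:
X(N) = 1
Q = 8/11 (Q = 8*(1/11) = 8/11 ≈ 0.72727)
B = -133 (B = -3 + (-131 + 1) = -3 - 130 = -133)
I = -104/11 (I = 8*((-5 - 1*3) - 5)/11 = 8*((-5 - 3) - 5)/11 = 8*(-8 - 5)/11 = (8/11)*(-13) = -104/11 ≈ -9.4545)
(I + B)² = (-104/11 - 133)² = (-1567/11)² = 2455489/121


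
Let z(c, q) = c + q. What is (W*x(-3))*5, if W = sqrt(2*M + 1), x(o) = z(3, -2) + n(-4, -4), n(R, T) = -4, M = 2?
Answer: -15*sqrt(5) ≈ -33.541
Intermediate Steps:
x(o) = -3 (x(o) = (3 - 2) - 4 = 1 - 4 = -3)
W = sqrt(5) (W = sqrt(2*2 + 1) = sqrt(4 + 1) = sqrt(5) ≈ 2.2361)
(W*x(-3))*5 = (sqrt(5)*(-3))*5 = -3*sqrt(5)*5 = -15*sqrt(5)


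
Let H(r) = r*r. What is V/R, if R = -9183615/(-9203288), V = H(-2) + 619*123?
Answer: 700747551608/9183615 ≈ 76304.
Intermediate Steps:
H(r) = r**2
V = 76141 (V = (-2)**2 + 619*123 = 4 + 76137 = 76141)
R = 9183615/9203288 (R = -9183615*(-1/9203288) = 9183615/9203288 ≈ 0.99786)
V/R = 76141/(9183615/9203288) = 76141*(9203288/9183615) = 700747551608/9183615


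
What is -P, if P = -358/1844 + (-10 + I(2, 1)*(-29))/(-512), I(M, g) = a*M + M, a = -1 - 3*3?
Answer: 1101/922 ≈ 1.1941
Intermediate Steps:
a = -10 (a = -1 - 9 = -10)
I(M, g) = -9*M (I(M, g) = -10*M + M = -9*M)
P = -1101/922 (P = -358/1844 + (-10 - 9*2*(-29))/(-512) = -358*1/1844 + (-10 - 18*(-29))*(-1/512) = -179/922 + (-10 + 522)*(-1/512) = -179/922 + 512*(-1/512) = -179/922 - 1 = -1101/922 ≈ -1.1941)
-P = -1*(-1101/922) = 1101/922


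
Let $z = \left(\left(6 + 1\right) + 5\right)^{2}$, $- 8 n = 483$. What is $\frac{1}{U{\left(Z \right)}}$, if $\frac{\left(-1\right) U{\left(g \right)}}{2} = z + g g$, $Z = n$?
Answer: $- \frac{32}{242505} \approx -0.00013196$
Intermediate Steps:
$n = - \frac{483}{8}$ ($n = \left(- \frac{1}{8}\right) 483 = - \frac{483}{8} \approx -60.375$)
$z = 144$ ($z = \left(7 + 5\right)^{2} = 12^{2} = 144$)
$Z = - \frac{483}{8} \approx -60.375$
$U{\left(g \right)} = -288 - 2 g^{2}$ ($U{\left(g \right)} = - 2 \left(144 + g g\right) = - 2 \left(144 + g^{2}\right) = -288 - 2 g^{2}$)
$\frac{1}{U{\left(Z \right)}} = \frac{1}{-288 - 2 \left(- \frac{483}{8}\right)^{2}} = \frac{1}{-288 - \frac{233289}{32}} = \frac{1}{- \frac{242505}{32}} = - \frac{32}{242505}$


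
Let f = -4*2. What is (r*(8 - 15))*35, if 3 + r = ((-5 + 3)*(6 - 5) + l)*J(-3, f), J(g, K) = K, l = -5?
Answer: -12985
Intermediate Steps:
f = -8
r = 53 (r = -3 + ((-5 + 3)*(6 - 5) - 5)*(-8) = -3 + (-2*1 - 5)*(-8) = -3 + (-2 - 5)*(-8) = -3 - 7*(-8) = -3 + 56 = 53)
(r*(8 - 15))*35 = (53*(8 - 15))*35 = (53*(-7))*35 = -371*35 = -12985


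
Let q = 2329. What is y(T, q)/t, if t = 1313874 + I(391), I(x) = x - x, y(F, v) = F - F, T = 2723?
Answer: 0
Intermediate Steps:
y(F, v) = 0
I(x) = 0
t = 1313874 (t = 1313874 + 0 = 1313874)
y(T, q)/t = 0/1313874 = 0*(1/1313874) = 0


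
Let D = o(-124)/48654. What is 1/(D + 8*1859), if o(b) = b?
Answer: 24327/361791082 ≈ 6.7240e-5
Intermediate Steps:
D = -62/24327 (D = -124/48654 = -124*1/48654 = -62/24327 ≈ -0.0025486)
1/(D + 8*1859) = 1/(-62/24327 + 8*1859) = 1/(-62/24327 + 14872) = 1/(361791082/24327) = 24327/361791082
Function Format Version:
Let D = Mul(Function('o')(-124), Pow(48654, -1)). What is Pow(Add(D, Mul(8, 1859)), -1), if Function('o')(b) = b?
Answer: Rational(24327, 361791082) ≈ 6.7240e-5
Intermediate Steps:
D = Rational(-62, 24327) (D = Mul(-124, Pow(48654, -1)) = Mul(-124, Rational(1, 48654)) = Rational(-62, 24327) ≈ -0.0025486)
Pow(Add(D, Mul(8, 1859)), -1) = Pow(Add(Rational(-62, 24327), Mul(8, 1859)), -1) = Pow(Add(Rational(-62, 24327), 14872), -1) = Pow(Rational(361791082, 24327), -1) = Rational(24327, 361791082)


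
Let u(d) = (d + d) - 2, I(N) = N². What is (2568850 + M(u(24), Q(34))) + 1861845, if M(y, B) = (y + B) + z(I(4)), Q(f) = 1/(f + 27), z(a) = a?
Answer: 270276178/61 ≈ 4.4308e+6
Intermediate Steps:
u(d) = -2 + 2*d (u(d) = 2*d - 2 = -2 + 2*d)
Q(f) = 1/(27 + f)
M(y, B) = 16 + B + y (M(y, B) = (y + B) + 4² = (B + y) + 16 = 16 + B + y)
(2568850 + M(u(24), Q(34))) + 1861845 = (2568850 + (16 + 1/(27 + 34) + (-2 + 2*24))) + 1861845 = (2568850 + (16 + 1/61 + (-2 + 48))) + 1861845 = (2568850 + (16 + 1/61 + 46)) + 1861845 = (2568850 + 3783/61) + 1861845 = 156703633/61 + 1861845 = 270276178/61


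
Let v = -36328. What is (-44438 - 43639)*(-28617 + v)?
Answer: 5720160765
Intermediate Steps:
(-44438 - 43639)*(-28617 + v) = (-44438 - 43639)*(-28617 - 36328) = -88077*(-64945) = 5720160765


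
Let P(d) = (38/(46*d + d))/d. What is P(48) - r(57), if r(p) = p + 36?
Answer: -5035373/54144 ≈ -93.000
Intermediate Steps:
P(d) = 38/(47*d²) (P(d) = (38/((47*d)))/d = (38*(1/(47*d)))/d = (38/(47*d))/d = 38/(47*d²))
r(p) = 36 + p
P(48) - r(57) = (38/47)/48² - (36 + 57) = (38/47)*(1/2304) - 1*93 = 19/54144 - 93 = -5035373/54144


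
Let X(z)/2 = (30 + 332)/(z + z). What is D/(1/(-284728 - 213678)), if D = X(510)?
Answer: -5306558/15 ≈ -3.5377e+5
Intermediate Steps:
X(z) = 362/z (X(z) = 2*((30 + 332)/(z + z)) = 2*(362/((2*z))) = 2*(362*(1/(2*z))) = 2*(181/z) = 362/z)
D = 181/255 (D = 362/510 = 362*(1/510) = 181/255 ≈ 0.70980)
D/(1/(-284728 - 213678)) = 181/(255*(1/(-284728 - 213678))) = 181/(255*(1/(-498406))) = 181/(255*(-1/498406)) = (181/255)*(-498406) = -5306558/15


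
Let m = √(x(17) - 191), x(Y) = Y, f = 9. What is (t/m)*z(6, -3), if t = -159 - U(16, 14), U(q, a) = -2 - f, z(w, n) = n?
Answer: -74*I*√174/29 ≈ -33.66*I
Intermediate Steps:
U(q, a) = -11 (U(q, a) = -2 - 1*9 = -2 - 9 = -11)
t = -148 (t = -159 - 1*(-11) = -159 + 11 = -148)
m = I*√174 (m = √(17 - 191) = √(-174) = I*√174 ≈ 13.191*I)
(t/m)*z(6, -3) = -148*(-I*√174/174)*(-3) = -(-74)*I*√174/87*(-3) = (74*I*√174/87)*(-3) = -74*I*√174/29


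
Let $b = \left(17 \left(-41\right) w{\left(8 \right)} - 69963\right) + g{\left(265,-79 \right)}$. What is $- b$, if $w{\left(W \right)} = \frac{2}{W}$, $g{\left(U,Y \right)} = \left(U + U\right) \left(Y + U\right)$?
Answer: $- \frac{113771}{4} \approx -28443.0$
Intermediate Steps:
$g{\left(U,Y \right)} = 2 U \left(U + Y\right)$
$b = \frac{113771}{4}$ ($b = \left(17 \left(-41\right) \frac{2}{8} - 69963\right) + 2 \cdot 265 \left(265 - 79\right) = \left(- 697 \cdot 2 \cdot \frac{1}{8} - 69963\right) + 2 \cdot 265 \cdot 186 = \left(\left(-697\right) \frac{1}{4} - 69963\right) + 98580 = \left(- \frac{697}{4} - 69963\right) + 98580 = - \frac{280549}{4} + 98580 = \frac{113771}{4} \approx 28443.0$)
$- b = \left(-1\right) \frac{113771}{4} = - \frac{113771}{4}$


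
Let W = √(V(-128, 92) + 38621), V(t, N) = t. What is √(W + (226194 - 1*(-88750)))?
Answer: √(314944 + 3*√4277) ≈ 561.37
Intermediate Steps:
W = 3*√4277 (W = √(-128 + 38621) = √38493 = 3*√4277 ≈ 196.20)
√(W + (226194 - 1*(-88750))) = √(3*√4277 + (226194 - 1*(-88750))) = √(3*√4277 + (226194 + 88750)) = √(3*√4277 + 314944) = √(314944 + 3*√4277)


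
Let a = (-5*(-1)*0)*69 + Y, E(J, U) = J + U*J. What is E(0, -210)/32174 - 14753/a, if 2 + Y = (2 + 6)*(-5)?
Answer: 14753/42 ≈ 351.26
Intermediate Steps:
E(J, U) = J + J*U
Y = -42 (Y = -2 + (2 + 6)*(-5) = -2 + 8*(-5) = -2 - 40 = -42)
a = -42 (a = (-5*(-1)*0)*69 - 42 = (5*0)*69 - 42 = 0*69 - 42 = 0 - 42 = -42)
E(0, -210)/32174 - 14753/a = (0*(1 - 210))/32174 - 14753/(-42) = (0*(-209))*(1/32174) - 14753*(-1/42) = 0*(1/32174) + 14753/42 = 0 + 14753/42 = 14753/42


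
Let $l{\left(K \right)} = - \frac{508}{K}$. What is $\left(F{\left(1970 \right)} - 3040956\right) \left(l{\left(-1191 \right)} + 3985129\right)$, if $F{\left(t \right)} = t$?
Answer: $- \frac{14423906269684942}{1191} \approx -1.2111 \cdot 10^{13}$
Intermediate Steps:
$\left(F{\left(1970 \right)} - 3040956\right) \left(l{\left(-1191 \right)} + 3985129\right) = \left(1970 - 3040956\right) \left(- \frac{508}{-1191} + 3985129\right) = - 3038986 \left(\left(-508\right) \left(- \frac{1}{1191}\right) + 3985129\right) = - 3038986 \left(\frac{508}{1191} + 3985129\right) = \left(-3038986\right) \frac{4746289147}{1191} = - \frac{14423906269684942}{1191}$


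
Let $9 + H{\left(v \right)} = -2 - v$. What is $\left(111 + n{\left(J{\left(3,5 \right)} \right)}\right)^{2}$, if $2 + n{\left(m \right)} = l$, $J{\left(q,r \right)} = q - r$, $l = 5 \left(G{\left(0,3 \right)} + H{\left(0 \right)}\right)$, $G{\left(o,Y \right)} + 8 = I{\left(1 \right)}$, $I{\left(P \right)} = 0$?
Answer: $196$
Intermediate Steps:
$H{\left(v \right)} = -11 - v$ ($H{\left(v \right)} = -9 - \left(2 + v\right) = -11 - v$)
$G{\left(o,Y \right)} = -8$ ($G{\left(o,Y \right)} = -8 + 0 = -8$)
$l = -95$ ($l = 5 \left(-8 - 11\right) = 5 \left(-19\right) = -95$)
$n{\left(m \right)} = -97$ ($n{\left(m \right)} = -2 - 95 = -97$)
$\left(111 + n{\left(J{\left(3,5 \right)} \right)}\right)^{2} = \left(111 - 97\right)^{2} = 14^{2} = 196$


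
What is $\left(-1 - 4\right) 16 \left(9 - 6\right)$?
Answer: $-240$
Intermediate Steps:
$\left(-1 - 4\right) 16 \left(9 - 6\right) = \left(-1 - 4\right) 16 \cdot 3 = \left(-5\right) 16 \cdot 3 = \left(-80\right) 3 = -240$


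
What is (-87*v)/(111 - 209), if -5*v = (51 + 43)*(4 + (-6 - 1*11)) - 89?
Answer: 114057/490 ≈ 232.77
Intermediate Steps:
v = 1311/5 (v = -((51 + 43)*(4 + (-6 - 1*11)) - 89)/5 = -(94*(4 + (-6 - 11)) - 89)/5 = -(94*(4 - 17) - 89)/5 = -(94*(-13) - 89)/5 = -(-1222 - 89)/5 = -⅕*(-1311) = 1311/5 ≈ 262.20)
(-87*v)/(111 - 209) = (-87*1311/5)/(111 - 209) = -114057/5/(-98) = -114057/5*(-1/98) = 114057/490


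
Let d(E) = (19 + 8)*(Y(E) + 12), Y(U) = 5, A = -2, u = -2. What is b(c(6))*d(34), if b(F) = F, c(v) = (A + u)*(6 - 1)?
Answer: -9180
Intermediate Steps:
c(v) = -20 (c(v) = (-2 - 2)*(6 - 1) = -4*5 = -20)
d(E) = 459 (d(E) = (19 + 8)*(5 + 12) = 27*17 = 459)
b(c(6))*d(34) = -20*459 = -9180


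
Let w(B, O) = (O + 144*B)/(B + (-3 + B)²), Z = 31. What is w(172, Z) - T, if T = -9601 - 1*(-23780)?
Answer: -407380408/28733 ≈ -14178.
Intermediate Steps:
T = 14179 (T = -9601 + 23780 = 14179)
w(B, O) = (O + 144*B)/(B + (-3 + B)²)
w(172, Z) - T = (31 + 144*172)/(172 + (-3 + 172)²) - 1*14179 = (31 + 24768)/(172 + 169²) - 14179 = 24799/(172 + 28561) - 14179 = 24799/28733 - 14179 = -407380408/28733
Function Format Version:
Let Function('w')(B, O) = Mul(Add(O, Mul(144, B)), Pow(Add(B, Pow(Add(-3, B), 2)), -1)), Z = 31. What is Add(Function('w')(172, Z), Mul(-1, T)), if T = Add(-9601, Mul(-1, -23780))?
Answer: Rational(-407380408, 28733) ≈ -14178.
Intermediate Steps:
T = 14179 (T = Add(-9601, 23780) = 14179)
Function('w')(B, O) = Mul(Pow(Add(B, Pow(Add(-3, B), 2)), -1), Add(O, Mul(144, B)))
Add(Function('w')(172, Z), Mul(-1, T)) = Add(Mul(Pow(Add(172, Pow(Add(-3, 172), 2)), -1), Add(31, Mul(144, 172))), Mul(-1, 14179)) = Add(Mul(Pow(Add(172, Pow(169, 2)), -1), Add(31, 24768)), -14179) = Add(Mul(Pow(Add(172, 28561), -1), 24799), -14179) = Add(Mul(Pow(28733, -1), 24799), -14179) = Add(Mul(Rational(1, 28733), 24799), -14179) = Add(Rational(24799, 28733), -14179) = Rational(-407380408, 28733)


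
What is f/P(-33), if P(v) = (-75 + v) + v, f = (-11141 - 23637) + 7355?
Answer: 9141/47 ≈ 194.49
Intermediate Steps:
f = -27423 (f = -34778 + 7355 = -27423)
P(v) = -75 + 2*v
f/P(-33) = -27423/(-75 + 2*(-33)) = -27423/(-75 - 66) = -27423/(-141) = -27423*(-1/141) = 9141/47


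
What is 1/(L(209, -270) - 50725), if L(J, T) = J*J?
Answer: -1/7044 ≈ -0.00014196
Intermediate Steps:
L(J, T) = J²
1/(L(209, -270) - 50725) = 1/(209² - 50725) = 1/(43681 - 50725) = 1/(-7044) = -1/7044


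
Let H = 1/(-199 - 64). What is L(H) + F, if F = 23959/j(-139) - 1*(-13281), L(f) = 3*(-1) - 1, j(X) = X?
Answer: 1821544/139 ≈ 13105.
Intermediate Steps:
H = -1/263 (H = 1/(-263) = -1/263 ≈ -0.0038023)
L(f) = -4 (L(f) = -3 - 1 = -4)
F = 1822100/139 (F = 23959/(-139) - 1*(-13281) = 23959*(-1/139) + 13281 = -23959/139 + 13281 = 1822100/139 ≈ 13109.)
L(H) + F = -4 + 1822100/139 = 1821544/139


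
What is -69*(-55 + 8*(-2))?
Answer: 4899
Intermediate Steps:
-69*(-55 + 8*(-2)) = -69*(-55 - 16) = -69*(-71) = 4899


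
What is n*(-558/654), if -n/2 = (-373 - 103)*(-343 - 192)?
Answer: 47366760/109 ≈ 4.3456e+5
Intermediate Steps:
n = -509320 (n = -2*(-373 - 103)*(-343 - 192) = -(-952)*(-535) = -2*254660 = -509320)
n*(-558/654) = -(-284200560)/654 = -509320*(-93/109) = 47366760/109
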